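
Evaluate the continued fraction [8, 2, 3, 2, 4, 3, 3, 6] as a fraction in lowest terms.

Fold from the inside: start with 6/1.
  3 + 1/6 = 19/6
  3 + 6/19 = 63/19
  4 + 19/63 = 271/63
  2 + 63/271 = 605/271
  3 + 271/605 = 2086/605
  2 + 605/2086 = 4777/2086
  8 + 2086/4777 = 40302/4777

40302/4777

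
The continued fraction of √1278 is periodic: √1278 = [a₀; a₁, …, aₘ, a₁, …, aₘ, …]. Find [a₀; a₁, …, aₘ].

a₀ = ⌊√1278⌋ = 35.

[35; 1, 2, 1, 70]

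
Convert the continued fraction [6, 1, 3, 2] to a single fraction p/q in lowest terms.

61/9

Using pₖ = aₖpₖ₋₁ + pₖ₋₂ and qₖ = aₖqₖ₋₁ + qₖ₋₂:
  k=0: a=6, p=6, q=1
  k=1: a=1, p=7, q=1
  k=2: a=3, p=27, q=4
  k=3: a=2, p=61, q=9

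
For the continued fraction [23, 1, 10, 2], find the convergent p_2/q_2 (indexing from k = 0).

Using pₖ = aₖpₖ₋₁ + pₖ₋₂, qₖ = aₖqₖ₋₁ + qₖ₋₂ (with p₋₁=1, p₋₂=0, q₋₁=0, q₋₂=1):
  k=0: a=23, p=23, q=1
  k=1: a=1, p=24, q=1
  k=2: a=10, p=263, q=11

263/11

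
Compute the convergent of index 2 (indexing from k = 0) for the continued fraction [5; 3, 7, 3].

Using pₖ = aₖpₖ₋₁ + pₖ₋₂, qₖ = aₖqₖ₋₁ + qₖ₋₂ (with p₋₁=1, p₋₂=0, q₋₁=0, q₋₂=1):
  k=0: a=5, p=5, q=1
  k=1: a=3, p=16, q=3
  k=2: a=7, p=117, q=22

117/22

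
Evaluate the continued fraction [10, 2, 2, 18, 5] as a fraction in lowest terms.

Fold from the inside: start with 5/1.
  18 + 1/5 = 91/5
  2 + 5/91 = 187/91
  2 + 91/187 = 465/187
  10 + 187/465 = 4837/465

4837/465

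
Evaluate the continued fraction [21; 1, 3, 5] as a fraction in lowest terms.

457/21

Using pₖ = aₖpₖ₋₁ + pₖ₋₂ and qₖ = aₖqₖ₋₁ + qₖ₋₂:
  k=0: a=21, p=21, q=1
  k=1: a=1, p=22, q=1
  k=2: a=3, p=87, q=4
  k=3: a=5, p=457, q=21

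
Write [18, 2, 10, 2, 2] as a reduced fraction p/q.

2014/109

Fold from the inside: start with 2/1.
  2 + 1/2 = 5/2
  10 + 2/5 = 52/5
  2 + 5/52 = 109/52
  18 + 52/109 = 2014/109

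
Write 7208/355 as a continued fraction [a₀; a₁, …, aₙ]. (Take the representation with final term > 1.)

[20; 3, 3, 2, 15]

7208 = 20·355 + 108
355 = 3·108 + 31
108 = 3·31 + 15
31 = 2·15 + 1
15 = 15·1 + 0  (stop)
So 7208/355 = [20; 3, 3, 2, 15].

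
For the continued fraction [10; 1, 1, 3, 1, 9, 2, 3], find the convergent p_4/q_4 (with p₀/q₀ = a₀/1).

95/9

Using pₖ = aₖpₖ₋₁ + pₖ₋₂, qₖ = aₖqₖ₋₁ + qₖ₋₂ (with p₋₁=1, p₋₂=0, q₋₁=0, q₋₂=1):
  k=0: a=10, p=10, q=1
  k=1: a=1, p=11, q=1
  k=2: a=1, p=21, q=2
  k=3: a=3, p=74, q=7
  k=4: a=1, p=95, q=9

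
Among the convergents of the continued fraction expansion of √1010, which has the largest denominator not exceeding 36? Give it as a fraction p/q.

1017/32

√1010 = [31; 1, 3, 1, 1, 3, 1, 62, …] (period length 7).
Convergents:
  p_0/q_0 = 31/1
  p_1/q_1 = 32/1
  p_2/q_2 = 127/4
  p_3/q_3 = 159/5
  p_4/q_4 = 286/9
  p_5/q_5 = 1017/32
  p_6/q_6 = 1303/41
q_5 = 32 ≤ 36 < 41 = q_6, so the answer is 1017/32.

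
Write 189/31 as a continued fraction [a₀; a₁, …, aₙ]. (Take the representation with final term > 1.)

189 = 6×31 + 3
31 = 10×3 + 1
3 = 3×1 + 0  (stop)
So 189/31 = [6; 10, 3].

[6; 10, 3]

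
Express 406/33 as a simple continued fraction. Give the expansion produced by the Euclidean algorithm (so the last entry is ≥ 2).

406 = 12·33 + 10
33 = 3·10 + 3
10 = 3·3 + 1
3 = 3·1 + 0  (stop)
So 406/33 = [12; 3, 3, 3].

[12; 3, 3, 3]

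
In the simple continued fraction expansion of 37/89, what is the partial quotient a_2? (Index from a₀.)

2

37 = 0·89 + 37   →  a_0 = 0
89 = 2·37 + 15   →  a_1 = 2
37 = 2·15 + 7   →  a_2 = 2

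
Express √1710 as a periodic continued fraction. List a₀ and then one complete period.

[41; 2, 1, 5, 4, 5, 1, 2, 82]

a₀ = ⌊√1710⌋ = 41.
With m₀=0, d₀=1 and mₖ₊₁ = dₖaₖ − mₖ, dₖ₊₁ = (n − mₖ₊₁²)/dₖ, aₖ₊₁ = ⌊(a₀+mₖ₊₁)/dₖ₊₁⌋:
  k=1: m=41, d=29, a=2
  k=2: m=17, d=49, a=1
  k=3: m=32, d=14, a=5
  k=4: m=38, d=19, a=4
  k=5: m=38, d=14, a=5
  k=6: m=32, d=49, a=1
  k=7: m=17, d=29, a=2
  k=8: m=41, d=1, a=82
d=1 and a=2a₀=82 at k=8, so the next step gives (m, d) = (41, 29) again — its k=1 value — and the period has length 8.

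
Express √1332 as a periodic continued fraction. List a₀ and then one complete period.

[36; 2, 72]

a₀ = ⌊√1332⌋ = 36.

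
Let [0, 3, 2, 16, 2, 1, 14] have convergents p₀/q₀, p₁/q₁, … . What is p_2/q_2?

Using pₖ = aₖpₖ₋₁ + pₖ₋₂, qₖ = aₖqₖ₋₁ + qₖ₋₂ (with p₋₁=1, p₋₂=0, q₋₁=0, q₋₂=1):
  k=0: a=0, p=0, q=1
  k=1: a=3, p=1, q=3
  k=2: a=2, p=2, q=7

2/7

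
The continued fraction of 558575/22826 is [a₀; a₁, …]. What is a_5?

558575 = 24·22826 + 10751   →  a_0 = 24
22826 = 2·10751 + 1324   →  a_1 = 2
10751 = 8·1324 + 159   →  a_2 = 8
1324 = 8·159 + 52   →  a_3 = 8
159 = 3·52 + 3   →  a_4 = 3
52 = 17·3 + 1   →  a_5 = 17

17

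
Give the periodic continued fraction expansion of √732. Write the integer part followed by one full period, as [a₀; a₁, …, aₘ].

a₀ = ⌊√732⌋ = 27.

[27; 18, 54]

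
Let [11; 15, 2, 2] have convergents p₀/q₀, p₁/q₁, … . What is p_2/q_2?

Using pₖ = aₖpₖ₋₁ + pₖ₋₂, qₖ = aₖqₖ₋₁ + qₖ₋₂ (with p₋₁=1, p₋₂=0, q₋₁=0, q₋₂=1):
  k=0: a=11, p=11, q=1
  k=1: a=15, p=166, q=15
  k=2: a=2, p=343, q=31

343/31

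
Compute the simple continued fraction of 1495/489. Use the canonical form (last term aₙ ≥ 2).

1495 = 3×489 + 28
489 = 17×28 + 13
28 = 2×13 + 2
13 = 6×2 + 1
2 = 2×1 + 0  (stop)
So 1495/489 = [3; 17, 2, 6, 2].

[3; 17, 2, 6, 2]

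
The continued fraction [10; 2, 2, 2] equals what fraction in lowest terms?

Using pₖ = aₖpₖ₋₁ + pₖ₋₂ and qₖ = aₖqₖ₋₁ + qₖ₋₂:
  k=0: a=10, p=10, q=1
  k=1: a=2, p=21, q=2
  k=2: a=2, p=52, q=5
  k=3: a=2, p=125, q=12

125/12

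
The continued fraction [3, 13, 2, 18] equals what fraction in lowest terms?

1534/499

Fold from the inside: start with 18/1.
  2 + 1/18 = 37/18
  13 + 18/37 = 499/37
  3 + 37/499 = 1534/499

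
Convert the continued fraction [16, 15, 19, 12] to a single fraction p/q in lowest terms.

55381/3447

Using pₖ = aₖpₖ₋₁ + pₖ₋₂ and qₖ = aₖqₖ₋₁ + qₖ₋₂:
  k=0: a=16, p=16, q=1
  k=1: a=15, p=241, q=15
  k=2: a=19, p=4595, q=286
  k=3: a=12, p=55381, q=3447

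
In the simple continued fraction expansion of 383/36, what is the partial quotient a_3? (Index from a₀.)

383 = 10·36 + 23   →  a_0 = 10
36 = 1·23 + 13   →  a_1 = 1
23 = 1·13 + 10   →  a_2 = 1
13 = 1·10 + 3   →  a_3 = 1

1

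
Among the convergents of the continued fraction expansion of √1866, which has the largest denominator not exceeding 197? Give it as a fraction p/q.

√1866 = [43; 5, 14, 5, 86, …] (period length 4).
Convergents:
  p_0/q_0 = 43/1
  p_1/q_1 = 216/5
  p_2/q_2 = 3067/71
  p_3/q_3 = 15551/360
q_2 = 71 ≤ 197 < 360 = q_3, so the answer is 3067/71.

3067/71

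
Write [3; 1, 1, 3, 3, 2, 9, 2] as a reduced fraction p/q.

3755/1053

Using pₖ = aₖpₖ₋₁ + pₖ₋₂ and qₖ = aₖqₖ₋₁ + qₖ₋₂:
  k=0: a=3, p=3, q=1
  k=1: a=1, p=4, q=1
  k=2: a=1, p=7, q=2
  k=3: a=3, p=25, q=7
  k=4: a=3, p=82, q=23
  k=5: a=2, p=189, q=53
  k=6: a=9, p=1783, q=500
  k=7: a=2, p=3755, q=1053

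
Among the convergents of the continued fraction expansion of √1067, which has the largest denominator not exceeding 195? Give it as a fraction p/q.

√1067 = [32; 1, 1, 1, 64, …] (period length 4).
Convergents:
  p_0/q_0 = 32/1
  p_1/q_1 = 33/1
  p_2/q_2 = 65/2
  p_3/q_3 = 98/3
  p_4/q_4 = 6337/194
  p_5/q_5 = 6435/197
q_4 = 194 ≤ 195 < 197 = q_5, so the answer is 6337/194.

6337/194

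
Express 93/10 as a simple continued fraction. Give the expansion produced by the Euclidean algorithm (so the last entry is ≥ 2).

93 = 9*10 + 3
10 = 3*3 + 1
3 = 3*1 + 0  (stop)
So 93/10 = [9; 3, 3].

[9; 3, 3]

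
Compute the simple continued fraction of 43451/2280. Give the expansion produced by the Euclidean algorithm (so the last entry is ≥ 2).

[19; 17, 2, 2, 8, 3]

43451 = 19·2280 + 131
2280 = 17·131 + 53
131 = 2·53 + 25
53 = 2·25 + 3
25 = 8·3 + 1
3 = 3·1 + 0  (stop)
So 43451/2280 = [19; 17, 2, 2, 8, 3].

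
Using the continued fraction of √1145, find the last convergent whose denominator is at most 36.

1049/31

√1145 = [33; 1, 5, 5, 1, 66, …] (period length 5).
Convergents:
  p_0/q_0 = 33/1
  p_1/q_1 = 34/1
  p_2/q_2 = 203/6
  p_3/q_3 = 1049/31
  p_4/q_4 = 1252/37
q_3 = 31 ≤ 36 < 37 = q_4, so the answer is 1049/31.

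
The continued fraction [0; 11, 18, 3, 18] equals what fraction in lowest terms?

1008/11143

Fold from the inside: start with 18/1.
  3 + 1/18 = 55/18
  18 + 18/55 = 1008/55
  11 + 55/1008 = 11143/1008
  0 + 1008/11143 = 1008/11143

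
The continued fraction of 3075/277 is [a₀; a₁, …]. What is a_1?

3075 = 11·277 + 28   →  a_0 = 11
277 = 9·28 + 25   →  a_1 = 9

9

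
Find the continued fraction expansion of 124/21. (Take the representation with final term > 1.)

[5; 1, 9, 2]

124 = 5×21 + 19
21 = 1×19 + 2
19 = 9×2 + 1
2 = 2×1 + 0  (stop)
So 124/21 = [5; 1, 9, 2].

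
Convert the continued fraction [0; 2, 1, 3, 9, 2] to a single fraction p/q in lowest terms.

Fold from the inside: start with 2/1.
  9 + 1/2 = 19/2
  3 + 2/19 = 59/19
  1 + 19/59 = 78/59
  2 + 59/78 = 215/78
  0 + 78/215 = 78/215

78/215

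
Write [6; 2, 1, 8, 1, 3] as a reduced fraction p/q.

717/113

Fold from the inside: start with 3/1.
  1 + 1/3 = 4/3
  8 + 3/4 = 35/4
  1 + 4/35 = 39/35
  2 + 35/39 = 113/39
  6 + 39/113 = 717/113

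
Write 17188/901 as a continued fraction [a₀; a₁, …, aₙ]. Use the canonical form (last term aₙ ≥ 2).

[19; 13, 17, 4]

17188 = 19*901 + 69
901 = 13*69 + 4
69 = 17*4 + 1
4 = 4*1 + 0  (stop)
So 17188/901 = [19; 13, 17, 4].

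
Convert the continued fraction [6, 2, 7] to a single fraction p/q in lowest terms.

Fold from the inside: start with 7/1.
  2 + 1/7 = 15/7
  6 + 7/15 = 97/15

97/15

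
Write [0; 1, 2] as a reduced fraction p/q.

2/3

Using pₖ = aₖpₖ₋₁ + pₖ₋₂ and qₖ = aₖqₖ₋₁ + qₖ₋₂:
  k=0: a=0, p=0, q=1
  k=1: a=1, p=1, q=1
  k=2: a=2, p=2, q=3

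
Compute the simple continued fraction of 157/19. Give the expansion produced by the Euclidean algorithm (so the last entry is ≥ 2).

[8; 3, 1, 4]

157 = 8·19 + 5
19 = 3·5 + 4
5 = 1·4 + 1
4 = 4·1 + 0  (stop)
So 157/19 = [8; 3, 1, 4].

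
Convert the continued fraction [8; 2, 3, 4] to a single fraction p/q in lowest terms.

253/30

Using pₖ = aₖpₖ₋₁ + pₖ₋₂ and qₖ = aₖqₖ₋₁ + qₖ₋₂:
  k=0: a=8, p=8, q=1
  k=1: a=2, p=17, q=2
  k=2: a=3, p=59, q=7
  k=3: a=4, p=253, q=30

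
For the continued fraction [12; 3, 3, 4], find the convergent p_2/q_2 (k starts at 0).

123/10

Using pₖ = aₖpₖ₋₁ + pₖ₋₂, qₖ = aₖqₖ₋₁ + qₖ₋₂ (with p₋₁=1, p₋₂=0, q₋₁=0, q₋₂=1):
  k=0: a=12, p=12, q=1
  k=1: a=3, p=37, q=3
  k=2: a=3, p=123, q=10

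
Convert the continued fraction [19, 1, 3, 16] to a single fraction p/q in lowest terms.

1284/65

Using pₖ = aₖpₖ₋₁ + pₖ₋₂ and qₖ = aₖqₖ₋₁ + qₖ₋₂:
  k=0: a=19, p=19, q=1
  k=1: a=1, p=20, q=1
  k=2: a=3, p=79, q=4
  k=3: a=16, p=1284, q=65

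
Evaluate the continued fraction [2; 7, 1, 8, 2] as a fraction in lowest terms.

319/150

Using pₖ = aₖpₖ₋₁ + pₖ₋₂ and qₖ = aₖqₖ₋₁ + qₖ₋₂:
  k=0: a=2, p=2, q=1
  k=1: a=7, p=15, q=7
  k=2: a=1, p=17, q=8
  k=3: a=8, p=151, q=71
  k=4: a=2, p=319, q=150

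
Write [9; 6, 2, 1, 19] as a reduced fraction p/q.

3425/374

Fold from the inside: start with 19/1.
  1 + 1/19 = 20/19
  2 + 19/20 = 59/20
  6 + 20/59 = 374/59
  9 + 59/374 = 3425/374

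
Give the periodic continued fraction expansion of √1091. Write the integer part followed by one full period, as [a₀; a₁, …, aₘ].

a₀ = ⌊√1091⌋ = 33.

[33; 33, 66]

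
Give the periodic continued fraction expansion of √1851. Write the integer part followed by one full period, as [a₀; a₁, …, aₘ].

[43; 43, 86]

a₀ = ⌊√1851⌋ = 43.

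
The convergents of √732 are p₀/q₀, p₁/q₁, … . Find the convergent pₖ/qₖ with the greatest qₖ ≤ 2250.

√732 = [27; 18, 54, …] (period length 2).
Convergents:
  p_0/q_0 = 27/1
  p_1/q_1 = 487/18
  p_2/q_2 = 26325/973
  p_3/q_3 = 474337/17532
q_2 = 973 ≤ 2250 < 17532 = q_3, so the answer is 26325/973.

26325/973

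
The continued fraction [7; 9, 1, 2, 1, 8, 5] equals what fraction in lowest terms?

12387/1744

Using pₖ = aₖpₖ₋₁ + pₖ₋₂ and qₖ = aₖqₖ₋₁ + qₖ₋₂:
  k=0: a=7, p=7, q=1
  k=1: a=9, p=64, q=9
  k=2: a=1, p=71, q=10
  k=3: a=2, p=206, q=29
  k=4: a=1, p=277, q=39
  k=5: a=8, p=2422, q=341
  k=6: a=5, p=12387, q=1744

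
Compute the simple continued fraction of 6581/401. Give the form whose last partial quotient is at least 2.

[16; 2, 2, 3, 11, 2]

6581 = 16·401 + 165
401 = 2·165 + 71
165 = 2·71 + 23
71 = 3·23 + 2
23 = 11·2 + 1
2 = 2·1 + 0  (stop)
So 6581/401 = [16; 2, 2, 3, 11, 2].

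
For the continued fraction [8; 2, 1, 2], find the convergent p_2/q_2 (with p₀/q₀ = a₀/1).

Using pₖ = aₖpₖ₋₁ + pₖ₋₂, qₖ = aₖqₖ₋₁ + qₖ₋₂ (with p₋₁=1, p₋₂=0, q₋₁=0, q₋₂=1):
  k=0: a=8, p=8, q=1
  k=1: a=2, p=17, q=2
  k=2: a=1, p=25, q=3

25/3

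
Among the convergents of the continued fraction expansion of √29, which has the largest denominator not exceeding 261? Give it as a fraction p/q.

727/135

√29 = [5; 2, 1, 1, 2, 10, …] (period length 5).
Convergents:
  p_0/q_0 = 5/1
  p_1/q_1 = 11/2
  p_2/q_2 = 16/3
  p_3/q_3 = 27/5
  p_4/q_4 = 70/13
  p_5/q_5 = 727/135
  p_6/q_6 = 1524/283
q_5 = 135 ≤ 261 < 283 = q_6, so the answer is 727/135.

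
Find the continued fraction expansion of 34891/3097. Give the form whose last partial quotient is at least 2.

34891 = 11·3097 + 824
3097 = 3·824 + 625
824 = 1·625 + 199
625 = 3·199 + 28
199 = 7·28 + 3
28 = 9·3 + 1
3 = 3·1 + 0  (stop)
So 34891/3097 = [11; 3, 1, 3, 7, 9, 3].

[11; 3, 1, 3, 7, 9, 3]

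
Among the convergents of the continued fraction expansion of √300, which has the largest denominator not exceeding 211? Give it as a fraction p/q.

√300 = [17; 3, 8, 3, 34, …] (period length 4).
Convergents:
  p_0/q_0 = 17/1
  p_1/q_1 = 52/3
  p_2/q_2 = 433/25
  p_3/q_3 = 1351/78
  p_4/q_4 = 46367/2677
q_3 = 78 ≤ 211 < 2677 = q_4, so the answer is 1351/78.

1351/78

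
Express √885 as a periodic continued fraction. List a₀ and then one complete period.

a₀ = ⌊√885⌋ = 29.
With m₀=0, d₀=1 and mₖ₊₁ = dₖaₖ − mₖ, dₖ₊₁ = (n − mₖ₊₁²)/dₖ, aₖ₊₁ = ⌊(a₀+mₖ₊₁)/dₖ₊₁⌋:
  k=1: m=29, d=44, a=1
  k=2: m=15, d=15, a=2
  k=3: m=15, d=44, a=1
  k=4: m=29, d=1, a=58
d=1 and a=2a₀=58 at k=4, so the next step gives (m, d) = (29, 44) again — its k=1 value — and the period has length 4.

[29; 1, 2, 1, 58]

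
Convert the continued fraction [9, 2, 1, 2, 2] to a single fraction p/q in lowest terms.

178/19

Fold from the inside: start with 2/1.
  2 + 1/2 = 5/2
  1 + 2/5 = 7/5
  2 + 5/7 = 19/7
  9 + 7/19 = 178/19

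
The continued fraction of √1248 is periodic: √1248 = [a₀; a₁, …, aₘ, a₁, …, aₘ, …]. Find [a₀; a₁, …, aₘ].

[35; 3, 17, 3, 70]

a₀ = ⌊√1248⌋ = 35.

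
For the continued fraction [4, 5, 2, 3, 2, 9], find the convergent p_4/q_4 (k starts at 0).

364/87

Using pₖ = aₖpₖ₋₁ + pₖ₋₂, qₖ = aₖqₖ₋₁ + qₖ₋₂ (with p₋₁=1, p₋₂=0, q₋₁=0, q₋₂=1):
  k=0: a=4, p=4, q=1
  k=1: a=5, p=21, q=5
  k=2: a=2, p=46, q=11
  k=3: a=3, p=159, q=38
  k=4: a=2, p=364, q=87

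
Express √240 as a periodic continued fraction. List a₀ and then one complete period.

a₀ = ⌊√240⌋ = 15.
With m₀=0, d₀=1 and mₖ₊₁ = dₖaₖ − mₖ, dₖ₊₁ = (n − mₖ₊₁²)/dₖ, aₖ₊₁ = ⌊(a₀+mₖ₊₁)/dₖ₊₁⌋:
  k=1: m=15, d=15, a=2
  k=2: m=15, d=1, a=30
d=1 and a=2a₀=30 at k=2, so the next step gives (m, d) = (15, 15) again — its k=1 value — and the period has length 2.

[15; 2, 30]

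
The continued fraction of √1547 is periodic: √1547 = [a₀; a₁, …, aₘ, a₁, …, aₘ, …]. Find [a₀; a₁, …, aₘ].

[39; 3, 78]

a₀ = ⌊√1547⌋ = 39.
With m₀=0, d₀=1 and mₖ₊₁ = dₖaₖ − mₖ, dₖ₊₁ = (n − mₖ₊₁²)/dₖ, aₖ₊₁ = ⌊(a₀+mₖ₊₁)/dₖ₊₁⌋:
  k=1: m=39, d=26, a=3
  k=2: m=39, d=1, a=78
d=1 and a=2a₀=78 at k=2, so the next step gives (m, d) = (39, 26) again — its k=1 value — and the period has length 2.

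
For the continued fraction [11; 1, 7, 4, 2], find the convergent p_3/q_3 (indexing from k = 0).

392/33

Using pₖ = aₖpₖ₋₁ + pₖ₋₂, qₖ = aₖqₖ₋₁ + qₖ₋₂ (with p₋₁=1, p₋₂=0, q₋₁=0, q₋₂=1):
  k=0: a=11, p=11, q=1
  k=1: a=1, p=12, q=1
  k=2: a=7, p=95, q=8
  k=3: a=4, p=392, q=33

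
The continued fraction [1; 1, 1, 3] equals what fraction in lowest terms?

Fold from the inside: start with 3/1.
  1 + 1/3 = 4/3
  1 + 3/4 = 7/4
  1 + 4/7 = 11/7

11/7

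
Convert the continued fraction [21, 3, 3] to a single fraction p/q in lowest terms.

213/10

Fold from the inside: start with 3/1.
  3 + 1/3 = 10/3
  21 + 3/10 = 213/10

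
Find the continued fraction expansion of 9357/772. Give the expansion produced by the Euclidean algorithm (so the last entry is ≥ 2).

9357 = 12*772 + 93
772 = 8*93 + 28
93 = 3*28 + 9
28 = 3*9 + 1
9 = 9*1 + 0  (stop)
So 9357/772 = [12; 8, 3, 3, 9].

[12; 8, 3, 3, 9]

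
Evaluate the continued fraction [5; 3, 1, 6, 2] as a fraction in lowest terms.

305/58

Fold from the inside: start with 2/1.
  6 + 1/2 = 13/2
  1 + 2/13 = 15/13
  3 + 13/15 = 58/15
  5 + 15/58 = 305/58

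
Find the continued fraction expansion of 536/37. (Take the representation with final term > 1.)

536 = 14×37 + 18
37 = 2×18 + 1
18 = 18×1 + 0  (stop)
So 536/37 = [14; 2, 18].

[14; 2, 18]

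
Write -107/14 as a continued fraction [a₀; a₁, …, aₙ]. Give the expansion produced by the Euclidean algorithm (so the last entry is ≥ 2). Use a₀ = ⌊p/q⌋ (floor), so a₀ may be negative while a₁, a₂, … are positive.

-107 = -8×14 + 5
14 = 2×5 + 4
5 = 1×4 + 1
4 = 4×1 + 0  (stop)
So -107/14 = [-8; 2, 1, 4].

[-8; 2, 1, 4]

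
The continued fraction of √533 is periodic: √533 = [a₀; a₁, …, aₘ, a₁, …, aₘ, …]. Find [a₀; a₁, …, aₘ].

a₀ = ⌊√533⌋ = 23.
With m₀=0, d₀=1 and mₖ₊₁ = dₖaₖ − mₖ, dₖ₊₁ = (n − mₖ₊₁²)/dₖ, aₖ₊₁ = ⌊(a₀+mₖ₊₁)/dₖ₊₁⌋:
  k=1: m=23, d=4, a=11
  k=2: m=21, d=23, a=1
  k=3: m=2, d=23, a=1
  k=4: m=21, d=4, a=11
  k=5: m=23, d=1, a=46
d=1 and a=2a₀=46 at k=5, so the next step gives (m, d) = (23, 4) again — its k=1 value — and the period has length 5.

[23; 11, 1, 1, 11, 46]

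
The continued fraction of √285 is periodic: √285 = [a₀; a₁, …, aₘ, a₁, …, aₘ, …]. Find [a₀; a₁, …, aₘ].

a₀ = ⌊√285⌋ = 16.
With m₀=0, d₀=1 and mₖ₊₁ = dₖaₖ − mₖ, dₖ₊₁ = (n − mₖ₊₁²)/dₖ, aₖ₊₁ = ⌊(a₀+mₖ₊₁)/dₖ₊₁⌋:
  k=1: m=16, d=29, a=1
  k=2: m=13, d=4, a=7
  k=3: m=15, d=15, a=2
  k=4: m=15, d=4, a=7
  k=5: m=13, d=29, a=1
  k=6: m=16, d=1, a=32
d=1 and a=2a₀=32 at k=6, so the next step gives (m, d) = (16, 29) again — its k=1 value — and the period has length 6.

[16; 1, 7, 2, 7, 1, 32]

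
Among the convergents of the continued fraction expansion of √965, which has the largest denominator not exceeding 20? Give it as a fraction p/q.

√965 = [31; 15, 1, 1, 15, 62, …] (period length 5).
Convergents:
  p_0/q_0 = 31/1
  p_1/q_1 = 466/15
  p_2/q_2 = 497/16
  p_3/q_3 = 963/31
q_2 = 16 ≤ 20 < 31 = q_3, so the answer is 497/16.

497/16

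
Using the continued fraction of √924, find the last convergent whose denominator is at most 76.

2219/73

√924 = [30; 2, 1, 1, 14, 1, 1, 2, 60, …] (period length 8).
Convergents:
  p_0/q_0 = 30/1
  p_1/q_1 = 61/2
  p_2/q_2 = 91/3
  p_3/q_3 = 152/5
  p_4/q_4 = 2219/73
  p_5/q_5 = 2371/78
q_4 = 73 ≤ 76 < 78 = q_5, so the answer is 2219/73.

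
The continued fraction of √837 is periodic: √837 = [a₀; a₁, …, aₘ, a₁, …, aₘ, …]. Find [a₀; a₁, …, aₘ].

a₀ = ⌊√837⌋ = 28.
With m₀=0, d₀=1 and mₖ₊₁ = dₖaₖ − mₖ, dₖ₊₁ = (n − mₖ₊₁²)/dₖ, aₖ₊₁ = ⌊(a₀+mₖ₊₁)/dₖ₊₁⌋:
  k=1: m=28, d=53, a=1
  k=2: m=25, d=4, a=13
  k=3: m=27, d=27, a=2
  k=4: m=27, d=4, a=13
  k=5: m=25, d=53, a=1
  k=6: m=28, d=1, a=56
d=1 and a=2a₀=56 at k=6, so the next step gives (m, d) = (28, 53) again — its k=1 value — and the period has length 6.

[28; 1, 13, 2, 13, 1, 56]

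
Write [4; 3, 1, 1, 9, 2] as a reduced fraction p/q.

604/141

Fold from the inside: start with 2/1.
  9 + 1/2 = 19/2
  1 + 2/19 = 21/19
  1 + 19/21 = 40/21
  3 + 21/40 = 141/40
  4 + 40/141 = 604/141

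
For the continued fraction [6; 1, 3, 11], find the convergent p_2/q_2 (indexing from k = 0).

27/4

Using pₖ = aₖpₖ₋₁ + pₖ₋₂, qₖ = aₖqₖ₋₁ + qₖ₋₂ (with p₋₁=1, p₋₂=0, q₋₁=0, q₋₂=1):
  k=0: a=6, p=6, q=1
  k=1: a=1, p=7, q=1
  k=2: a=3, p=27, q=4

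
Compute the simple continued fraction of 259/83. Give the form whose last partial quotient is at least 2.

259 = 3·83 + 10
83 = 8·10 + 3
10 = 3·3 + 1
3 = 3·1 + 0  (stop)
So 259/83 = [3; 8, 3, 3].

[3; 8, 3, 3]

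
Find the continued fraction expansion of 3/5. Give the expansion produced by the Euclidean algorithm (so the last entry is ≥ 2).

3 = 0·5 + 3
5 = 1·3 + 2
3 = 1·2 + 1
2 = 2·1 + 0  (stop)
So 3/5 = [0; 1, 1, 2].

[0; 1, 1, 2]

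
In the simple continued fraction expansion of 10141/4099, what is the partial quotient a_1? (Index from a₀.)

2

10141 = 2·4099 + 1943   →  a_0 = 2
4099 = 2·1943 + 213   →  a_1 = 2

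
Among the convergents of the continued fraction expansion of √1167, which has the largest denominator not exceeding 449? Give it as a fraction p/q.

11854/347

√1167 = [34; 6, 5, 11, 5, 6, 68, …] (period length 6).
Convergents:
  p_0/q_0 = 34/1
  p_1/q_1 = 205/6
  p_2/q_2 = 1059/31
  p_3/q_3 = 11854/347
  p_4/q_4 = 60329/1766
q_3 = 347 ≤ 449 < 1766 = q_4, so the answer is 11854/347.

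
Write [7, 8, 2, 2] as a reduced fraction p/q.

Fold from the inside: start with 2/1.
  2 + 1/2 = 5/2
  8 + 2/5 = 42/5
  7 + 5/42 = 299/42

299/42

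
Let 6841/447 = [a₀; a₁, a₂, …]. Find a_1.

6841 = 15·447 + 136   →  a_0 = 15
447 = 3·136 + 39   →  a_1 = 3

3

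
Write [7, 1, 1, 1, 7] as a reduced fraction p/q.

Fold from the inside: start with 7/1.
  1 + 1/7 = 8/7
  1 + 7/8 = 15/8
  1 + 8/15 = 23/15
  7 + 15/23 = 176/23

176/23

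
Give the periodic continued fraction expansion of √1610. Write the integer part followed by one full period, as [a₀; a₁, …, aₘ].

[40; 8, 80]

a₀ = ⌊√1610⌋ = 40.
With m₀=0, d₀=1 and mₖ₊₁ = dₖaₖ − mₖ, dₖ₊₁ = (n − mₖ₊₁²)/dₖ, aₖ₊₁ = ⌊(a₀+mₖ₊₁)/dₖ₊₁⌋:
  k=1: m=40, d=10, a=8
  k=2: m=40, d=1, a=80
d=1 and a=2a₀=80 at k=2, so the next step gives (m, d) = (40, 10) again — its k=1 value — and the period has length 2.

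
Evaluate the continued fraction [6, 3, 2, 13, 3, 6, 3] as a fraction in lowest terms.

36296/5773

Fold from the inside: start with 3/1.
  6 + 1/3 = 19/3
  3 + 3/19 = 60/19
  13 + 19/60 = 799/60
  2 + 60/799 = 1658/799
  3 + 799/1658 = 5773/1658
  6 + 1658/5773 = 36296/5773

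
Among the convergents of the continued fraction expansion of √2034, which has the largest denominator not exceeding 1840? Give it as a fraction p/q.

√2034 = [45; 10, 90, …] (period length 2).
Convergents:
  p_0/q_0 = 45/1
  p_1/q_1 = 451/10
  p_2/q_2 = 40635/901
  p_3/q_3 = 406801/9020
q_2 = 901 ≤ 1840 < 9020 = q_3, so the answer is 40635/901.

40635/901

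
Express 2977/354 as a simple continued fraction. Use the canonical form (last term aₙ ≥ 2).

2977 = 8·354 + 145
354 = 2·145 + 64
145 = 2·64 + 17
64 = 3·17 + 13
17 = 1·13 + 4
13 = 3·4 + 1
4 = 4·1 + 0  (stop)
So 2977/354 = [8; 2, 2, 3, 1, 3, 4].

[8; 2, 2, 3, 1, 3, 4]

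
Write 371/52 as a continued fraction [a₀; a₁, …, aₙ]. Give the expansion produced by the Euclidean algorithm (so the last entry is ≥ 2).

[7; 7, 2, 3]

371 = 7×52 + 7
52 = 7×7 + 3
7 = 2×3 + 1
3 = 3×1 + 0  (stop)
So 371/52 = [7; 7, 2, 3].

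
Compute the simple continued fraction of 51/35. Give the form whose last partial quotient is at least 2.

[1; 2, 5, 3]

51 = 1·35 + 16
35 = 2·16 + 3
16 = 5·3 + 1
3 = 3·1 + 0  (stop)
So 51/35 = [1; 2, 5, 3].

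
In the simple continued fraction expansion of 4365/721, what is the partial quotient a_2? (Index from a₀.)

2

4365 = 6·721 + 39   →  a_0 = 6
721 = 18·39 + 19   →  a_1 = 18
39 = 2·19 + 1   →  a_2 = 2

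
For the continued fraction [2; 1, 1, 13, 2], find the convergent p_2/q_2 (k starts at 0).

Using pₖ = aₖpₖ₋₁ + pₖ₋₂, qₖ = aₖqₖ₋₁ + qₖ₋₂ (with p₋₁=1, p₋₂=0, q₋₁=0, q₋₂=1):
  k=0: a=2, p=2, q=1
  k=1: a=1, p=3, q=1
  k=2: a=1, p=5, q=2

5/2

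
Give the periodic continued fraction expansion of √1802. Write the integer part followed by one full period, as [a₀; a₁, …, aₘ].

a₀ = ⌊√1802⌋ = 42.
With m₀=0, d₀=1 and mₖ₊₁ = dₖaₖ − mₖ, dₖ₊₁ = (n − mₖ₊₁²)/dₖ, aₖ₊₁ = ⌊(a₀+mₖ₊₁)/dₖ₊₁⌋:
  k=1: m=42, d=38, a=2
  k=2: m=34, d=17, a=4
  k=3: m=34, d=38, a=2
  k=4: m=42, d=1, a=84
d=1 and a=2a₀=84 at k=4, so the next step gives (m, d) = (42, 38) again — its k=1 value — and the period has length 4.

[42; 2, 4, 2, 84]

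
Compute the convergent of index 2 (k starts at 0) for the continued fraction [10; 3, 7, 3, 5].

227/22

Using pₖ = aₖpₖ₋₁ + pₖ₋₂, qₖ = aₖqₖ₋₁ + qₖ₋₂ (with p₋₁=1, p₋₂=0, q₋₁=0, q₋₂=1):
  k=0: a=10, p=10, q=1
  k=1: a=3, p=31, q=3
  k=2: a=7, p=227, q=22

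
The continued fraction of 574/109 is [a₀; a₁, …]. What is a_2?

1

574 = 5·109 + 29   →  a_0 = 5
109 = 3·29 + 22   →  a_1 = 3
29 = 1·22 + 7   →  a_2 = 1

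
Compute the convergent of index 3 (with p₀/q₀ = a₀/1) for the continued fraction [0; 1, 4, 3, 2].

Using pₖ = aₖpₖ₋₁ + pₖ₋₂, qₖ = aₖqₖ₋₁ + qₖ₋₂ (with p₋₁=1, p₋₂=0, q₋₁=0, q₋₂=1):
  k=0: a=0, p=0, q=1
  k=1: a=1, p=1, q=1
  k=2: a=4, p=4, q=5
  k=3: a=3, p=13, q=16

13/16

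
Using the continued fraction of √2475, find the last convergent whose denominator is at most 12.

199/4

√2475 = [49; 1, 2, 1, 98, …] (period length 4).
Convergents:
  p_0/q_0 = 49/1
  p_1/q_1 = 50/1
  p_2/q_2 = 149/3
  p_3/q_3 = 199/4
  p_4/q_4 = 19651/395
q_3 = 4 ≤ 12 < 395 = q_4, so the answer is 199/4.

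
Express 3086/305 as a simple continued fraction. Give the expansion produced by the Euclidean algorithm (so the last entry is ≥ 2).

[10; 8, 2, 8, 2]

3086 = 10×305 + 36
305 = 8×36 + 17
36 = 2×17 + 2
17 = 8×2 + 1
2 = 2×1 + 0  (stop)
So 3086/305 = [10; 8, 2, 8, 2].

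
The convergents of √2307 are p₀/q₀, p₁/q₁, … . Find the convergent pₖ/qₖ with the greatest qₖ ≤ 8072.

√2307 = [48; 32, 96, …] (period length 2).
Convergents:
  p_0/q_0 = 48/1
  p_1/q_1 = 1537/32
  p_2/q_2 = 147600/3073
  p_3/q_3 = 4724737/98368
q_2 = 3073 ≤ 8072 < 98368 = q_3, so the answer is 147600/3073.

147600/3073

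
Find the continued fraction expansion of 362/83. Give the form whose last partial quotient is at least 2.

[4; 2, 1, 3, 3, 2]

362 = 4×83 + 30
83 = 2×30 + 23
30 = 1×23 + 7
23 = 3×7 + 2
7 = 3×2 + 1
2 = 2×1 + 0  (stop)
So 362/83 = [4; 2, 1, 3, 3, 2].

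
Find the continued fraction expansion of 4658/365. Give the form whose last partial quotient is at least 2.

4658 = 12×365 + 278
365 = 1×278 + 87
278 = 3×87 + 17
87 = 5×17 + 2
17 = 8×2 + 1
2 = 2×1 + 0  (stop)
So 4658/365 = [12; 1, 3, 5, 8, 2].

[12; 1, 3, 5, 8, 2]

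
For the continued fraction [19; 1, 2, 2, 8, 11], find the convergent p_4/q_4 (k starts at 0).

Using pₖ = aₖpₖ₋₁ + pₖ₋₂, qₖ = aₖqₖ₋₁ + qₖ₋₂ (with p₋₁=1, p₋₂=0, q₋₁=0, q₋₂=1):
  k=0: a=19, p=19, q=1
  k=1: a=1, p=20, q=1
  k=2: a=2, p=59, q=3
  k=3: a=2, p=138, q=7
  k=4: a=8, p=1163, q=59

1163/59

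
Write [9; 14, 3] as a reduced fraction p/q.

390/43

Fold from the inside: start with 3/1.
  14 + 1/3 = 43/3
  9 + 3/43 = 390/43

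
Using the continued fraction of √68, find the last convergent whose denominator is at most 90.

536/65

√68 = [8; 4, 16, …] (period length 2).
Convergents:
  p_0/q_0 = 8/1
  p_1/q_1 = 33/4
  p_2/q_2 = 536/65
  p_3/q_3 = 2177/264
q_2 = 65 ≤ 90 < 264 = q_3, so the answer is 536/65.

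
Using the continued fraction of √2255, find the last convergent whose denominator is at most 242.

√2255 = [47; 2, 18, 2, 94, …] (period length 4).
Convergents:
  p_0/q_0 = 47/1
  p_1/q_1 = 95/2
  p_2/q_2 = 1757/37
  p_3/q_3 = 3609/76
  p_4/q_4 = 341003/7181
q_3 = 76 ≤ 242 < 7181 = q_4, so the answer is 3609/76.

3609/76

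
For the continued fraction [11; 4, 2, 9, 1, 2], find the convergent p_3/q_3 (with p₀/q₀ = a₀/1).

954/85

Using pₖ = aₖpₖ₋₁ + pₖ₋₂, qₖ = aₖqₖ₋₁ + qₖ₋₂ (with p₋₁=1, p₋₂=0, q₋₁=0, q₋₂=1):
  k=0: a=11, p=11, q=1
  k=1: a=4, p=45, q=4
  k=2: a=2, p=101, q=9
  k=3: a=9, p=954, q=85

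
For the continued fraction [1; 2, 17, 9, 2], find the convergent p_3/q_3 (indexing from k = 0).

Using pₖ = aₖpₖ₋₁ + pₖ₋₂, qₖ = aₖqₖ₋₁ + qₖ₋₂ (with p₋₁=1, p₋₂=0, q₋₁=0, q₋₂=1):
  k=0: a=1, p=1, q=1
  k=1: a=2, p=3, q=2
  k=2: a=17, p=52, q=35
  k=3: a=9, p=471, q=317

471/317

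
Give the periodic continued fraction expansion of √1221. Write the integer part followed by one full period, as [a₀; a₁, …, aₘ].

[34; 1, 16, 2, 16, 1, 68]

a₀ = ⌊√1221⌋ = 34.
With m₀=0, d₀=1 and mₖ₊₁ = dₖaₖ − mₖ, dₖ₊₁ = (n − mₖ₊₁²)/dₖ, aₖ₊₁ = ⌊(a₀+mₖ₊₁)/dₖ₊₁⌋:
  k=1: m=34, d=65, a=1
  k=2: m=31, d=4, a=16
  k=3: m=33, d=33, a=2
  k=4: m=33, d=4, a=16
  k=5: m=31, d=65, a=1
  k=6: m=34, d=1, a=68
d=1 and a=2a₀=68 at k=6, so the next step gives (m, d) = (34, 65) again — its k=1 value — and the period has length 6.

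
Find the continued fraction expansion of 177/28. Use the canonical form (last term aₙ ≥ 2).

177 = 6*28 + 9
28 = 3*9 + 1
9 = 9*1 + 0  (stop)
So 177/28 = [6; 3, 9].

[6; 3, 9]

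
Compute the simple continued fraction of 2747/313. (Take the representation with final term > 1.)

2747 = 8*313 + 243
313 = 1*243 + 70
243 = 3*70 + 33
70 = 2*33 + 4
33 = 8*4 + 1
4 = 4*1 + 0  (stop)
So 2747/313 = [8; 1, 3, 2, 8, 4].

[8; 1, 3, 2, 8, 4]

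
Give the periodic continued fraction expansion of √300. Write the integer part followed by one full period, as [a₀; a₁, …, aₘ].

a₀ = ⌊√300⌋ = 17.

[17; 3, 8, 3, 34]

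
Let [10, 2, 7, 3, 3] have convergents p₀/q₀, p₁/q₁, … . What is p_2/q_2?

Using pₖ = aₖpₖ₋₁ + pₖ₋₂, qₖ = aₖqₖ₋₁ + qₖ₋₂ (with p₋₁=1, p₋₂=0, q₋₁=0, q₋₂=1):
  k=0: a=10, p=10, q=1
  k=1: a=2, p=21, q=2
  k=2: a=7, p=157, q=15

157/15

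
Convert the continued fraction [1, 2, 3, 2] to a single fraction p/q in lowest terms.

Fold from the inside: start with 2/1.
  3 + 1/2 = 7/2
  2 + 2/7 = 16/7
  1 + 7/16 = 23/16

23/16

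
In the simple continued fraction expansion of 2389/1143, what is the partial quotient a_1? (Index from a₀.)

11

2389 = 2·1143 + 103   →  a_0 = 2
1143 = 11·103 + 10   →  a_1 = 11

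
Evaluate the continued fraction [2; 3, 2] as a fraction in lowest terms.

Using pₖ = aₖpₖ₋₁ + pₖ₋₂ and qₖ = aₖqₖ₋₁ + qₖ₋₂:
  k=0: a=2, p=2, q=1
  k=1: a=3, p=7, q=3
  k=2: a=2, p=16, q=7

16/7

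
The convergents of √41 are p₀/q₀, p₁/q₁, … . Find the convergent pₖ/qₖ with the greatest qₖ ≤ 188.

826/129

√41 = [6; 2, 2, 12, …] (period length 3).
Convergents:
  p_0/q_0 = 6/1
  p_1/q_1 = 13/2
  p_2/q_2 = 32/5
  p_3/q_3 = 397/62
  p_4/q_4 = 826/129
  p_5/q_5 = 2049/320
q_4 = 129 ≤ 188 < 320 = q_5, so the answer is 826/129.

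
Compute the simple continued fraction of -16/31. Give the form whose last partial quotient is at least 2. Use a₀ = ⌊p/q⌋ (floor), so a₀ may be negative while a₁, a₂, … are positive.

[-1; 2, 15]

-16 = -1·31 + 15
31 = 2·15 + 1
15 = 15·1 + 0  (stop)
So -16/31 = [-1; 2, 15].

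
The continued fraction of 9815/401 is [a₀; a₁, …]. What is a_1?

9815 = 24·401 + 191   →  a_0 = 24
401 = 2·191 + 19   →  a_1 = 2

2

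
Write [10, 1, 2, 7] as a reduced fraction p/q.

235/22

Fold from the inside: start with 7/1.
  2 + 1/7 = 15/7
  1 + 7/15 = 22/15
  10 + 15/22 = 235/22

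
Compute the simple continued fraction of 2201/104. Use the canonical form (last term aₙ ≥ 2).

[21; 6, 8, 2]

2201 = 21·104 + 17
104 = 6·17 + 2
17 = 8·2 + 1
2 = 2·1 + 0  (stop)
So 2201/104 = [21; 6, 8, 2].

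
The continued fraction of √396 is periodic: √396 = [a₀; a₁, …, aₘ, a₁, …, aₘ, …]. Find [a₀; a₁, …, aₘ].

a₀ = ⌊√396⌋ = 19.
With m₀=0, d₀=1 and mₖ₊₁ = dₖaₖ − mₖ, dₖ₊₁ = (n − mₖ₊₁²)/dₖ, aₖ₊₁ = ⌊(a₀+mₖ₊₁)/dₖ₊₁⌋:
  k=1: m=19, d=35, a=1
  k=2: m=16, d=4, a=8
  k=3: m=16, d=35, a=1
  k=4: m=19, d=1, a=38
d=1 and a=2a₀=38 at k=4, so the next step gives (m, d) = (19, 35) again — its k=1 value — and the period has length 4.

[19; 1, 8, 1, 38]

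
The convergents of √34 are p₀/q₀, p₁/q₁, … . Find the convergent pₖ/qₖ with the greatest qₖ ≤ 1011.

√34 = [5; 1, 4, 1, 10, …] (period length 4).
Convergents:
  p_0/q_0 = 5/1
  p_1/q_1 = 6/1
  p_2/q_2 = 29/5
  p_3/q_3 = 35/6
  p_4/q_4 = 379/65
  p_5/q_5 = 414/71
  p_6/q_6 = 2035/349
  p_7/q_7 = 2449/420
  p_8/q_8 = 26525/4549
q_7 = 420 ≤ 1011 < 4549 = q_8, so the answer is 2449/420.

2449/420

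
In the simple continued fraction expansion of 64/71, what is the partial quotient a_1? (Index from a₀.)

1

64 = 0·71 + 64   →  a_0 = 0
71 = 1·64 + 7   →  a_1 = 1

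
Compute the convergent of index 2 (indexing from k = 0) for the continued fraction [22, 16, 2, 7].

Using pₖ = aₖpₖ₋₁ + pₖ₋₂, qₖ = aₖqₖ₋₁ + qₖ₋₂ (with p₋₁=1, p₋₂=0, q₋₁=0, q₋₂=1):
  k=0: a=22, p=22, q=1
  k=1: a=16, p=353, q=16
  k=2: a=2, p=728, q=33

728/33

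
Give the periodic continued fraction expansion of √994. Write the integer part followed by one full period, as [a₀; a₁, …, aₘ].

a₀ = ⌊√994⌋ = 31.
With m₀=0, d₀=1 and mₖ₊₁ = dₖaₖ − mₖ, dₖ₊₁ = (n − mₖ₊₁²)/dₖ, aₖ₊₁ = ⌊(a₀+mₖ₊₁)/dₖ₊₁⌋:
  k=1: m=31, d=33, a=1
  k=2: m=2, d=30, a=1
  k=3: m=28, d=7, a=8
  k=4: m=28, d=30, a=1
  k=5: m=2, d=33, a=1
  k=6: m=31, d=1, a=62
d=1 and a=2a₀=62 at k=6, so the next step gives (m, d) = (31, 33) again — its k=1 value — and the period has length 6.

[31; 1, 1, 8, 1, 1, 62]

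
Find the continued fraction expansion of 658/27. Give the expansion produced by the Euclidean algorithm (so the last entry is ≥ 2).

[24; 2, 1, 2, 3]

658 = 24×27 + 10
27 = 2×10 + 7
10 = 1×7 + 3
7 = 2×3 + 1
3 = 3×1 + 0  (stop)
So 658/27 = [24; 2, 1, 2, 3].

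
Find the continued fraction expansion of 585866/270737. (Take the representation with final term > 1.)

585866 = 2×270737 + 44392
270737 = 6×44392 + 4385
44392 = 10×4385 + 542
4385 = 8×542 + 49
542 = 11×49 + 3
49 = 16×3 + 1
3 = 3×1 + 0  (stop)
So 585866/270737 = [2; 6, 10, 8, 11, 16, 3].

[2; 6, 10, 8, 11, 16, 3]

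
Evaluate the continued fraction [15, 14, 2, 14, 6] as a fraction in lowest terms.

Using pₖ = aₖpₖ₋₁ + pₖ₋₂ and qₖ = aₖqₖ₋₁ + qₖ₋₂:
  k=0: a=15, p=15, q=1
  k=1: a=14, p=211, q=14
  k=2: a=2, p=437, q=29
  k=3: a=14, p=6329, q=420
  k=4: a=6, p=38411, q=2549

38411/2549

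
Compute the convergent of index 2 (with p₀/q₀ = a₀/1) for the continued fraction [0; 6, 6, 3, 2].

6/37

Using pₖ = aₖpₖ₋₁ + pₖ₋₂, qₖ = aₖqₖ₋₁ + qₖ₋₂ (with p₋₁=1, p₋₂=0, q₋₁=0, q₋₂=1):
  k=0: a=0, p=0, q=1
  k=1: a=6, p=1, q=6
  k=2: a=6, p=6, q=37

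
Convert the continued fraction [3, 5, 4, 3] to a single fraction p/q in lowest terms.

Using pₖ = aₖpₖ₋₁ + pₖ₋₂ and qₖ = aₖqₖ₋₁ + qₖ₋₂:
  k=0: a=3, p=3, q=1
  k=1: a=5, p=16, q=5
  k=2: a=4, p=67, q=21
  k=3: a=3, p=217, q=68

217/68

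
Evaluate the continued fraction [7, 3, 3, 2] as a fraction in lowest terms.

Fold from the inside: start with 2/1.
  3 + 1/2 = 7/2
  3 + 2/7 = 23/7
  7 + 7/23 = 168/23

168/23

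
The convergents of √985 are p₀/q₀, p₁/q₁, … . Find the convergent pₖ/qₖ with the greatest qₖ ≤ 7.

157/5

√985 = [31; 2, 1, 1, 2, 62, …] (period length 5).
Convergents:
  p_0/q_0 = 31/1
  p_1/q_1 = 63/2
  p_2/q_2 = 94/3
  p_3/q_3 = 157/5
  p_4/q_4 = 408/13
q_3 = 5 ≤ 7 < 13 = q_4, so the answer is 157/5.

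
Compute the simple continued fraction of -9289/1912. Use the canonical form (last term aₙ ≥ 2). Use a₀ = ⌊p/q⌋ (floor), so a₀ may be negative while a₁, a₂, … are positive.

[-5; 7, 18, 15]

-9289 = -5×1912 + 271
1912 = 7×271 + 15
271 = 18×15 + 1
15 = 15×1 + 0  (stop)
So -9289/1912 = [-5; 7, 18, 15].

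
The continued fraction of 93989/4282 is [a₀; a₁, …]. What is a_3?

93989 = 21·4282 + 4067   →  a_0 = 21
4282 = 1·4067 + 215   →  a_1 = 1
4067 = 18·215 + 197   →  a_2 = 18
215 = 1·197 + 18   →  a_3 = 1

1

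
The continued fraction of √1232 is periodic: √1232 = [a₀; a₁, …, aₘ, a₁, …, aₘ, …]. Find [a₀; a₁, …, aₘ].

[35; 10, 70]

a₀ = ⌊√1232⌋ = 35.
With m₀=0, d₀=1 and mₖ₊₁ = dₖaₖ − mₖ, dₖ₊₁ = (n − mₖ₊₁²)/dₖ, aₖ₊₁ = ⌊(a₀+mₖ₊₁)/dₖ₊₁⌋:
  k=1: m=35, d=7, a=10
  k=2: m=35, d=1, a=70
d=1 and a=2a₀=70 at k=2, so the next step gives (m, d) = (35, 7) again — its k=1 value — and the period has length 2.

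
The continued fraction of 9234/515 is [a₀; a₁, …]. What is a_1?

9234 = 17·515 + 479   →  a_0 = 17
515 = 1·479 + 36   →  a_1 = 1

1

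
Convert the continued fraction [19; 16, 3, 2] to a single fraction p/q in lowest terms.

2173/114

Using pₖ = aₖpₖ₋₁ + pₖ₋₂ and qₖ = aₖqₖ₋₁ + qₖ₋₂:
  k=0: a=19, p=19, q=1
  k=1: a=16, p=305, q=16
  k=2: a=3, p=934, q=49
  k=3: a=2, p=2173, q=114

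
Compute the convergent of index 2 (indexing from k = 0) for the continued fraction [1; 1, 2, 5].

Using pₖ = aₖpₖ₋₁ + pₖ₋₂, qₖ = aₖqₖ₋₁ + qₖ₋₂ (with p₋₁=1, p₋₂=0, q₋₁=0, q₋₂=1):
  k=0: a=1, p=1, q=1
  k=1: a=1, p=2, q=1
  k=2: a=2, p=5, q=3

5/3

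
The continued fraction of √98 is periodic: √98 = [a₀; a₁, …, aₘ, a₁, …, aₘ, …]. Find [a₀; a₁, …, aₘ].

a₀ = ⌊√98⌋ = 9.
With m₀=0, d₀=1 and mₖ₊₁ = dₖaₖ − mₖ, dₖ₊₁ = (n − mₖ₊₁²)/dₖ, aₖ₊₁ = ⌊(a₀+mₖ₊₁)/dₖ₊₁⌋:
  k=1: m=9, d=17, a=1
  k=2: m=8, d=2, a=8
  k=3: m=8, d=17, a=1
  k=4: m=9, d=1, a=18
d=1 and a=2a₀=18 at k=4, so the next step gives (m, d) = (9, 17) again — its k=1 value — and the period has length 4.

[9; 1, 8, 1, 18]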